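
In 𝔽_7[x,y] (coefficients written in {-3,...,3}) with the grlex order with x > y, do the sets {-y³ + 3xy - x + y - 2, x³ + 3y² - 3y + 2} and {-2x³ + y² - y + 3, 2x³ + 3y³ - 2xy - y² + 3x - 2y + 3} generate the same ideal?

Yes, the ideals are equal.

Since reduced Gröbner bases are canonical representatives of ideals under a given ordering, it suffices to compute and compare them.
Buchberger on the first generating set:
f_1 = -y³ + 3xy - x + y - 2, LT = y³.
f_2 = x³ + 3y² - 3y + 2, LT = x³.

S(f_1,f_2): leading monomials are coprime, so the S-polynomial reduces to 0 (Buchberger's first criterion).
Every S-polynomial of the final basis reduces to 0, so we have a Gröbner basis.
Inter-reduce: drop elements whose leading term is divisible by another's, tail-reduce, and make monic.
Reduced Gröbner basis: {x³ + 3y² - 3y + 2, y³ - 3xy + x - y + 2}.

Buchberger on the second generating set:
h_1 = -2x³ + y² - y + 3, LT = x³.
h_2 = 2x³ + 3y³ - 2xy - y² + 3x - 2y + 3, LT = x³.

S(h_1,h_2): lcm = x³. S = 2y³ + xy + 2x - 2y - 3.
  leading term y³: no divisor's leading term divides it; move 2y³ to the remainder.
  leading term xy: no divisor's leading term divides it; move xy to the remainder.
  leading term x: no divisor's leading term divides it; move 2x to the remainder.
  leading term y: no divisor's leading term divides it; move -2y to the remainder.
  leading term 1: no divisor's leading term divides it; move -3 to the remainder.
  remainder 2y³ + xy + 2x - 2y - 3 ≠ 0; add k_3 = 2y³ + xy + 2x - 2y - 3 to the basis.

S(h_1,k_3): leading monomials are coprime, so the S-polynomial reduces to 0 (Buchberger's first criterion).
S(h_2,k_3): leading monomials are coprime, so the S-polynomial reduces to 0 (Buchberger's first criterion).
Every S-polynomial of the final basis reduces to 0, so we have a Gröbner basis.
Inter-reduce: drop elements whose leading term is divisible by another's, tail-reduce, and make monic.
Reduced Gröbner basis: {x³ + 3y² - 3y + 2, y³ - 3xy + x - y + 2}.

The two bases agree; hence the ideals are identical.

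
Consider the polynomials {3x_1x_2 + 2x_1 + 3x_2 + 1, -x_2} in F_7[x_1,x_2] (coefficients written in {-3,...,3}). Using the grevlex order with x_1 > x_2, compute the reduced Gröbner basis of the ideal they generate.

This is the nonlinear analogue of row-reducing a linear system.

f_1 = 3x_1x_2 + 2x_1 + 3x_2 + 1, LT = x_1x_2.
f_2 = -x_2, LT = x_2.

S(f_1,f_2): lcm = x_1x_2. S = 3x_1 + x_2 - 2.
  leading term x_1: no divisor's leading term divides it; move 3x_1 to the remainder.
  leading term x_2: subtract (-1)·f_2 from x_2 - 2 → -2
  leading term 1: no divisor's leading term divides it; move -2 to the remainder.
  remainder 3x_1 - 2 ≠ 0; add g_3 = 3x_1 - 2 to the basis.

The other S-polynomials (S(f_1,g_3), S(f_2,g_3)) all reduce to 0 modulo the current basis, so we have a Gröbner basis.
Inter-reduce: drop elements whose leading term is divisible by another's, tail-reduce, and make monic.

G = {x_1 - 3, x_2}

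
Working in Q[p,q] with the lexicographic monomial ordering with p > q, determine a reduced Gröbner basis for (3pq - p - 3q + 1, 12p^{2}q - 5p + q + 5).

G = {p^{2} - \tfrac{5}{4}p + \tfrac{13}{4}q + \tfrac{1}{4}, pq - \tfrac{1}{3}p - q + \tfrac{1}{3}, q^{2} - \tfrac{1}{3}q}

This is the nonlinear analogue of row-reducing a linear system.

f_1 = 3pq - p - 3q + 1, LT = pq.
f_2 = 12p^{2}q - 5p + q + 5, LT = p^{2}q.

S(f_1,f_2): lcm = p^{2}q. S = -\tfrac{1}{3}p^{2} - pq + \tfrac{3}{4}p - \tfrac{1}{12}q - \tfrac{5}{12}.
  leading term p^{2}: no divisor's leading term divides it; move -\tfrac{1}{3}p^{2} to the remainder.
  leading term pq: subtract (-\tfrac{1}{3})·f_1 from -pq + \tfrac{3}{4}p - \tfrac{1}{12}q - \tfrac{5}{12} → \tfrac{5}{12}p - \tfrac{13}{12}q - \tfrac{1}{12}
  leading term p: no divisor's leading term divides it; move \tfrac{5}{12}p to the remainder.
  leading term q: no divisor's leading term divides it; move -\tfrac{13}{12}q to the remainder.
  leading term 1: no divisor's leading term divides it; move -\tfrac{1}{12} to the remainder.
  remainder -\tfrac{1}{3}p^{2} + \tfrac{5}{12}p - \tfrac{13}{12}q - \tfrac{1}{12} ≠ 0; add g_3 = -\tfrac{1}{3}p^{2} + \tfrac{5}{12}p - \tfrac{13}{12}q - \tfrac{1}{12} to the basis.

S(f_1,g_3): lcm = p^{2}q. S = -\tfrac{1}{3}p^{2} + \tfrac{1}{4}pq + \tfrac{1}{3}p - \tfrac{13}{4}q^{2} - \tfrac{1}{4}q.
  leading term p^{2}: subtract (1)·g_3 from -\tfrac{1}{3}p^{2} + \tfrac{1}{4}pq + \tfrac{1}{3}p - \tfrac{13}{4}q^{2} - \tfrac{1}{4}q → \tfrac{1}{4}pq - \tfrac{1}{12}p - \tfrac{13}{4}q^{2} + \tfrac{5}{6}q + \tfrac{1}{12}
  leading term pq: subtract (\tfrac{1}{12})·f_1 from \tfrac{1}{4}pq - \tfrac{1}{12}p - \tfrac{13}{4}q^{2} + \tfrac{5}{6}q + \tfrac{1}{12} → -\tfrac{13}{4}q^{2} + \tfrac{13}{12}q
  leading term q^{2}: no divisor's leading term divides it; move -\tfrac{13}{4}q^{2} to the remainder.
  leading term q: no divisor's leading term divides it; move \tfrac{13}{12}q to the remainder.
  remainder -\tfrac{13}{4}q^{2} + \tfrac{13}{12}q ≠ 0; add g_4 = -\tfrac{13}{4}q^{2} + \tfrac{13}{12}q to the basis.

S(f_2,g_3): lcm = p^{2}q. S = \tfrac{5}{4}pq - \tfrac{5}{12}p - \tfrac{13}{4}q^{2} - \tfrac{1}{6}q + \tfrac{5}{12}.
  leading term pq: subtract (\tfrac{5}{12})·f_1 from \tfrac{5}{4}pq - \tfrac{5}{12}p - \tfrac{13}{4}q^{2} - \tfrac{1}{6}q + \tfrac{5}{12} → -\tfrac{13}{4}q^{2} + \tfrac{13}{12}q
  leading term q^{2}: subtract (1)·g_4 from -\tfrac{13}{4}q^{2} + \tfrac{13}{12}q → 0
  remainder 0.

S(f_1,g_4): lcm = pq^{2}. S = -q^{2} + \tfrac{1}{3}q.
  leading term q^{2}: subtract (\tfrac{4}{13})·g_4 from -q^{2} + \tfrac{1}{3}q → 0
  remainder 0.

S(f_2,g_4): lcm = p^{2}q^{2}. S = \tfrac{1}{3}p^{2}q - \tfrac{5}{12}pq + \tfrac{1}{12}q^{2} + \tfrac{5}{12}q.
  leading term p^{2}q: subtract (\tfrac{1}{9}p)·f_1 from \tfrac{1}{3}p^{2}q - \tfrac{5}{12}pq + \tfrac{1}{12}q^{2} + \tfrac{5}{12}q → \tfrac{1}{9}p^{2} - \tfrac{1}{12}pq - \tfrac{1}{9}p + \tfrac{1}{12}q^{2} + \tfrac{5}{12}q
  leading term p^{2}: subtract (-\tfrac{1}{3})·g_3 from \tfrac{1}{9}p^{2} - \tfrac{1}{12}pq - \tfrac{1}{9}p + \tfrac{1}{12}q^{2} + \tfrac{5}{12}q → -\tfrac{1}{12}pq + \tfrac{1}{36}p + \tfrac{1}{12}q^{2} + \tfrac{1}{18}q - \tfrac{1}{36}
  leading term pq: subtract (-\tfrac{1}{36})·f_1 from -\tfrac{1}{12}pq + \tfrac{1}{36}p + \tfrac{1}{12}q^{2} + \tfrac{1}{18}q - \tfrac{1}{36} → \tfrac{1}{12}q^{2} - \tfrac{1}{36}q
  leading term q^{2}: subtract (-\tfrac{1}{39})·g_4 from \tfrac{1}{12}q^{2} - \tfrac{1}{36}q → 0
  remainder 0.

S(g_3,g_4): leading monomials are coprime, so the S-polynomial reduces to 0 (Buchberger's first criterion).
Every S-polynomial of the final basis reduces to 0, so we have a Gröbner basis.
Inter-reduce: drop elements whose leading term is divisible by another's, tail-reduce, and make monic.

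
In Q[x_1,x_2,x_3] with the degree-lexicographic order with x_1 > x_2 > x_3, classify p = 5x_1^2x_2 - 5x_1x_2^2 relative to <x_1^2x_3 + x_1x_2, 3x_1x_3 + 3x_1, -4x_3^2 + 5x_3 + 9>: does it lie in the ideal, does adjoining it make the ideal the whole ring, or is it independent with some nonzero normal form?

5x_1^2x_2 - 5x_1x_2^2 lies in I (it reduces to 0).

First compute the reduced Gröbner basis of I by Buchberger's algorithm.
f_1 = x_1^2x_3 + x_1x_2, LT = x_1^2x_3.
f_2 = 3x_1x_3 + 3x_1, LT = x_1x_3.
f_3 = -4x_3^2 + 5x_3 + 9, LT = x_3^2.

S(f_1,f_2): lcm = x_1^2x_3. S = -x_1^2 + x_1x_2.
  leading term x_1^2: no divisor's leading term divides it; move -x_1^2 to the remainder.
  leading term x_1x_2: no divisor's leading term divides it; move x_1x_2 to the remainder.
  remainder -x_1^2 + x_1x_2 ≠ 0; add h_4 = -x_1^2 + x_1x_2 to the basis.

S(f_1,f_3): lcm = x_1^2x_3^2. S = 5/4x_1^2x_3 + x_1x_2x_3 + 9/4x_1^2.
  leading term x_1^2x_3: subtract (5/4)·f_1 from 5/4x_1^2x_3 + x_1x_2x_3 + 9/4x_1^2 → x_1x_2x_3 + 9/4x_1^2 - 5/4x_1x_2
  leading term x_1x_2x_3: subtract (1/3x_2)·f_2 from x_1x_2x_3 + 9/4x_1^2 - 5/4x_1x_2 → 9/4x_1^2 - 9/4x_1x_2
  leading term x_1^2: subtract (-9/4)·h_4 from 9/4x_1^2 - 9/4x_1x_2 → 0
  remainder 0.

S(f_2,f_3): lcm = x_1x_3^2. S = 9/4x_1x_3 + 9/4x_1.
  leading term x_1x_3: subtract (3/4)·f_2 from 9/4x_1x_3 + 9/4x_1 → 0
  remainder 0.

S(f_1,h_4): lcm = x_1^2x_3. S = x_1x_2x_3 + x_1x_2.
  leading term x_1x_2x_3: subtract (1/3x_2)·f_2 from x_1x_2x_3 + x_1x_2 → 0
  remainder 0.

S(f_2,h_4): lcm = x_1^2x_3. S = x_1x_2x_3 + x_1^2.
  leading term x_1x_2x_3: subtract (1/3x_2)·f_2 from x_1x_2x_3 + x_1^2 → x_1^2 - x_1x_2
  leading term x_1^2: subtract (-1)·h_4 from x_1^2 - x_1x_2 → 0
  remainder 0.

S(f_3,h_4): leading monomials are coprime, so the S-polynomial reduces to 0 (Buchberger's first criterion).
Every S-polynomial of the final basis reduces to 0, so we have a Gröbner basis.
Inter-reduce: drop elements whose leading term is divisible by another's, tail-reduce, and make monic.
Reduced Gröbner basis: {x_1^2 - x_1x_2, x_1x_3 + x_1, x_3^2 - 5/4x_3 - 9/4}.
Label its elements g_1 = x_1^2 - x_1x_2, g_2 = x_1x_3 + x_1, g_3 = x_3^2 - 5/4x_3 - 9/4.

Reduce p = 5x_1^2x_2 - 5x_1x_2^2 modulo G:
  leading term x_1^2x_2: subtract (5x_2)·g_1 from 5x_1^2x_2 - 5x_1x_2^2 → 0
  normal form = 0.
Since the normal form is 0, p ∈ I.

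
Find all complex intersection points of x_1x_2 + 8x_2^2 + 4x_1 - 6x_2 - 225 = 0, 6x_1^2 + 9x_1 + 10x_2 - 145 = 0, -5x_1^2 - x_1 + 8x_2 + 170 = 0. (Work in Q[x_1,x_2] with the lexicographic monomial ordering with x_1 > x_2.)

{(5, -5)}

Compute a lex Gröbner basis by Buchberger's algorithm.
f_1 = x_1x_2 + 4x_1 + 8x_2^2 - 6x_2 - 225, LT = x_1x_2.
f_2 = 6x_1^2 + 9x_1 + 10x_2 - 145, LT = x_1^2.
f_3 = -5x_1^2 - x_1 + 8x_2 + 170, LT = x_1^2.

S(f_1,f_2): lcm = x_1^2x_2. S = 4x_1^2 + 8x_1x_2^2 - 15/2x_1x_2 - 225x_1 - 5/3x_2^2 + 145/6x_2.
  reduce S modulo (f_1, f_2, f_3):
  remainder -73x_1 - 64x_2^3 + 1087/3x_2^2 + 3161/2x_2 - 52745/6 ≠ 0; add h_4 = -73x_1 - 64x_2^3 + 1087/3x_2^2 + 3161/2x_2 - 52745/6 to the basis.

S(f_1,f_3): lcm = x_1^2x_2. S = 4x_1^2 + 8x_1x_2^2 - 31/5x_1x_2 - 225x_1 + 8/5x_2^2 + 34x_2.
  reduce S modulo (f_1, f_2, f_3, h_4):
  remainder 1664/365x_2^3 - 36073/1095x_2^2 - 207941/2190x_2 + 402389/438 ≠ 0; add h_5 = 1664/365x_2^3 - 36073/1095x_2^2 - 207941/2190x_2 + 402389/438 to the basis.

S(f_2,f_3): lcm = x_1^2. S = 13/10x_1 + 49/15x_2 + 59/6.
  reduce S modulo (f_1, f_2, f_3, h_4, h_5):
  remainder -107/60x_2^2 + 307/40x_2 + 1991/24 ≠ 0; add h_6 = -107/60x_2^2 + 307/40x_2 + 1991/24 to the basis.

S(f_1,h_4): lcm = x_1x_2. S = 4x_1 - 64/73x_2^4 + 1087/219x_2^3 + 4329/146x_2^2 - 55373/438x_2 - 225.
  reduce S modulo (f_1, f_2, f_3, h_4, h_5, h_6):
  remainder 187376327/10415808x_2 + 936881635/10415808 ≠ 0; add h_7 = 187376327/10415808x_2 + 936881635/10415808 to the basis.

The other S-polynomials (S(f_2,h_4), S(f_3,h_4), S(f_1,h_5), S(f_2,h_5), S(f_3,h_5), S(h_4,h_5), S(f_1,h_6), S(f_2,h_6), S(f_3,h_6), S(h_4,h_6), S(h_5,h_6), S(f_1,h_7), S(f_2,h_7), S(f_3,h_7), S(h_4,h_7), S(h_5,h_7), S(h_6,h_7)) all reduce to 0 modulo the current basis, so we have a Gröbner basis.
Inter-reduce: drop elements whose leading term is divisible by another's, tail-reduce, and make monic.
Reduced Gröbner basis: {x_1 - 5, x_2 + 5}.

A lex Gröbner basis eliminates variables successively. Here x_2 + 5 depends only on x_2, with roots {-5}; lifting each root through the earlier basis elements recovers the full solutions.
  x_2 = -5: the earlier basis element becomes x_1 - 5 = 0, giving x_1 = 5 — point (5, -5).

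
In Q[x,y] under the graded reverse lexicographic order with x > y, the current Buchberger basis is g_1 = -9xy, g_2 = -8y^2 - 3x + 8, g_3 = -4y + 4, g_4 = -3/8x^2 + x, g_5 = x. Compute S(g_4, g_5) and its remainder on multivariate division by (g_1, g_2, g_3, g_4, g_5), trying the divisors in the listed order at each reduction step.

lcm(LM(g_4), LM(g_5)) = x^2.
S = (lcm/LT(g_4))·g_4 − (lcm/LT(g_5))·g_5 = -8/3x.
Reduce S modulo (g_1, g_2, g_3, g_4, g_5) in that order:
  leading term x: subtract (-8/3)·g_5 from -8/3x → 0
The remainder is 0, so this S-polynomial contributes no new basis element.

S(g_4, g_5) = -8/3x; remainder on division = 0.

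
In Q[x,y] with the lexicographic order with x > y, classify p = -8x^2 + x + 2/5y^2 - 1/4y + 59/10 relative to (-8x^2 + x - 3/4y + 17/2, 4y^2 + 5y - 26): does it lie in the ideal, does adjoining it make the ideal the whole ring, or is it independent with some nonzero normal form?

-8x^2 + x + 2/5y^2 - 1/4y + 59/10 lies in I (it reduces to 0).

First compute the reduced Gröbner basis of I by Buchberger's algorithm.
f_1 = -8x^2 + x - 3/4y + 17/2, LT = x^2.
f_2 = 4y^2 + 5y - 26, LT = y^2.

The S-polynomials (S(f_1,f_2)) all reduce to 0 modulo the current basis, so we have a Gröbner basis.
Inter-reduce: drop elements whose leading term is divisible by another's, tail-reduce, and make monic.
Reduced Gröbner basis: {x^2 - 1/8x + 3/32y - 17/16, y^2 + 5/4y - 13/2}.
Label its elements g_1 = x^2 - 1/8x + 3/32y - 17/16, g_2 = y^2 + 5/4y - 13/2.

Reduce p = -8x^2 + x + 2/5y^2 - 1/4y + 59/10 modulo G:
  leading term x^2: subtract (-8)·g_1 from -8x^2 + x + 2/5y^2 - 1/4y + 59/10 → 2/5y^2 + 1/2y - 13/5
  leading term y^2: subtract (2/5)·g_2 from 2/5y^2 + 1/2y - 13/5 → 0
  normal form = 0.
Since the normal form is 0, p ∈ I.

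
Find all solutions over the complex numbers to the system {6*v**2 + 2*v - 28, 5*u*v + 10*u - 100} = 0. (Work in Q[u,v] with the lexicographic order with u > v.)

Compute a lex Gröbner basis by Buchberger's algorithm.
f_1 = 6*v**2 + 2*v - 28, LT = v**2.
f_2 = 5*u*v + 10*u - 100, LT = u*v.

S(f_1,f_2): lcm = u*v**2. S = -5/3*u*v - 14/3*u + 20*v.
  leading term u*v: subtract (-1/3)·f_2 from -5/3*u*v - 14/3*u + 20*v → -4/3*u + 20*v - 100/3
  leading term u: no divisor's leading term divides it; move -4/3*u to the remainder.
  leading term v: no divisor's leading term divides it; move 20*v to the remainder.
  leading term 1: no divisor's leading term divides it; move -100/3 to the remainder.
  remainder -4/3*u + 20*v - 100/3 ≠ 0; add h_3 = -4/3*u + 20*v - 100/3 to the basis.

The other S-polynomials (S(f_1,h_3), S(f_2,h_3)) all reduce to 0 modulo the current basis, so we have a Gröbner basis.
Inter-reduce: drop elements whose leading term is divisible by another's, tail-reduce, and make monic.
Reduced Gröbner basis: {u - 15*v + 25, v**2 + 1/3*v - 14/3}.

A lex Gröbner basis eliminates variables successively. Here v**2 + 1/3*v - 14/3 depends only on v, with roots {-7/3, 2}; lifting each root through the earlier basis elements recovers the full solutions.
  v = -7/3: the earlier basis element becomes u + 60 = 0, giving u = -60 — point (-60, -7/3).
  v = 2: the earlier basis element becomes u - 5 = 0, giving u = 5 — point (5, 2).
Check: every point annihilates each of the original generators.

{(-60, -7/3), (5, 2)}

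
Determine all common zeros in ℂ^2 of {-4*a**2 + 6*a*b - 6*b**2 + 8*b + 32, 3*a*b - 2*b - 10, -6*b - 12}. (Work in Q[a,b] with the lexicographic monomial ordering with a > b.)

Compute a lex Gröbner basis by Buchberger's algorithm.
f_1 = -4*a**2 + 6*a*b - 6*b**2 + 8*b + 32, LT = a**2.
f_2 = 3*a*b - 2*b - 10, LT = a*b.
f_3 = -6*b - 12, LT = b.

S(f_1,f_2): lcm = a**2*b. S = -3/2*a*b**2 + 2/3*a*b + 10/3*a + 3/2*b**3 - 2*b**2 - 8*b.
  reduce S modulo (f_1, f_2, f_3):
  remainder 10/3*a + 10/3 ≠ 0; add h_4 = 10/3*a + 10/3 to the basis.

The other S-polynomials (S(f_1,f_3), S(f_2,f_3), S(f_1,h_4), S(f_2,h_4), S(f_3,h_4)) all reduce to 0 modulo the current basis, so we have a Gröbner basis.
Inter-reduce: drop elements whose leading term is divisible by another's, tail-reduce, and make monic.
Reduced Gröbner basis: {a + 1, b + 2}.

Elimination: the polynomial b + 2 lies in the elimination ideal for b, so b ∈ {-2}. For each such b, the remaining basis elements (now univariate) give the rest of the solution.
  b = -2: the earlier basis element becomes a + 1 = 0, giving a = -1 — point (-1, -2).

{(-1, -2)}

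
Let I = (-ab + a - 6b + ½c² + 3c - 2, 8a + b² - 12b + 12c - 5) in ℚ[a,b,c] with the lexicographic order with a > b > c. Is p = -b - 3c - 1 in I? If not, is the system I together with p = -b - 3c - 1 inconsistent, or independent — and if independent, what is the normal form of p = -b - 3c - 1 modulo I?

First compute the reduced Gröbner basis of I by Buchberger's algorithm.
f_1 = -ab + a - 6b + ½c² + 3c - 2, LT = ab.
f_2 = 8a + b² - 12b + 12c - 5, LT = a.

S(f_1,f_2): lcm = ab. S = -a - ⅛b³ + 3/2b² - 3/2bc + 53/8b - ½c² - 3c + 2.
  leading term a: subtract (-⅛)·f_2 from -a - ⅛b³ + 3/2b² - 3/2bc + 53/8b - ½c² - 3c + 2 → -⅛b³ + 13/8b² - 3/2bc + 41/8b - ½c² - 3/2c + 11/8
  leading term b³: no divisor's leading term divides it; move -⅛b³ to the remainder.
  leading term b²: no divisor's leading term divides it; move 13/8b² to the remainder.
  leading term bc: no divisor's leading term divides it; move -3/2bc to the remainder.
  leading term b: no divisor's leading term divides it; move 41/8b to the remainder.
  leading term c²: no divisor's leading term divides it; move -½c² to the remainder.
  leading term c: no divisor's leading term divides it; move -3/2c to the remainder.
  leading term 1: no divisor's leading term divides it; move 11/8 to the remainder.
  remainder -⅛b³ + 13/8b² - 3/2bc + 41/8b - ½c² - 3/2c + 11/8 ≠ 0; add h_3 = -⅛b³ + 13/8b² - 3/2bc + 41/8b - ½c² - 3/2c + 11/8 to the basis.

The other S-polynomials (S(f_1,h_3), S(f_2,h_3)) all reduce to 0 modulo the current basis, so we have a Gröbner basis.
Inter-reduce: drop elements whose leading term is divisible by another's, tail-reduce, and make monic.
Reduced Gröbner basis: {a + ⅛b² - 3/2b + 3/2c - ⅝, b³ - 13b² + 12bc - 41b + 4c² + 12c - 11}.
Label its elements g_1 = a + ⅛b² - 3/2b + 3/2c - ⅝, g_2 = b³ - 13b² + 12bc - 41b + 4c² + 12c - 11.

Reduce p = -b - 3c - 1 modulo G:
  leading term b: no divisor's leading term divides it; move -b to the remainder.
  leading term c: no divisor's leading term divides it; move -3c to the remainder.
  leading term 1: no divisor's leading term divides it; move -1 to the remainder.
  normal form = -b - 3c - 1.
The normal form is nonzero, so p ∉ I. Since p minus its normal form lies in I, I + (p) = I + (r) where r = -b - 3c - 1; decide whether this ideal is the whole ring.
Run Buchberger on G together with r (pairs among the g_i already reduce to 0 since G is a Gröbner basis):
g_1 = a + ⅛b² - 3/2b + 3/2c - ⅝, LT = a.
g_2 = b³ - 13b² + 12bc - 41b + 4c² + 12c - 11, LT = b³.
r = -b - 3c - 1, LT = b.

S(g_2,r): lcm = b³. S = -3b²c - 14b² + 12bc - 41b + 4c² + 12c - 11.
  leading term b²c: subtract (3bc)·r from -3b²c - 14b² + 12bc - 41b + 4c² + 12c - 11 → -14b² + 9bc² + 15bc - 41b + 4c² + 12c - 11
  leading term b²: subtract (14b)·r from -14b² + 9bc² + 15bc - 41b + 4c² + 12c - 11 → 9bc² + 57bc - 27b + 4c² + 12c - 11
  leading term bc²: subtract (-9c²)·r from 9bc² + 57bc - 27b + 4c² + 12c - 11 → 57bc - 27b - 27c³ - 5c² + 12c - 11
  leading term bc: subtract (-57c)·r from 57bc - 27b - 27c³ - 5c² + 12c - 11 → -27b - 27c³ - 176c² - 45c - 11
  leading term b: subtract (27)·r from -27b - 27c³ - 176c² - 45c - 11 → -27c³ - 176c² + 36c + 16
  leading term c³: no divisor's leading term divides it; move -27c³ to the remainder.
  leading term c²: no divisor's leading term divides it; move -176c² to the remainder.
  leading term c: no divisor's leading term divides it; move 36c to the remainder.
  leading term 1: no divisor's leading term divides it; move 16 to the remainder.
  remainder -27c³ - 176c² + 36c + 16 ≠ 0; add m_4 = -27c³ - 176c² + 36c + 16 to the basis.

The other S-polynomials (S(g_1,g_2), S(g_1,r), S(g_1,m_4), S(g_2,m_4), S(r,m_4)) all reduce to 0 modulo the current basis, so we have a Gröbner basis.
Inter-reduce: drop elements whose leading term is divisible by another's, tail-reduce, and make monic.
Reduced Gröbner basis: {a + 9/8c² + 27/4c + 1, b + 3c + 1, c³ + 176/27c² - 4/3c - 16/27}.
The reduced Gröbner basis of I + (p) is {a + 9/8c² + 27/4c + 1, b + 3c + 1, c³ + 176/27c² - 4/3c - 16/27} ≠ {1}, a proper ideal, so the enlarged system stays consistent: p is independent of I, with normal form -b - 3c - 1.

-b - 3c - 1 is independent of I; its normal form modulo I is -b - 3c - 1.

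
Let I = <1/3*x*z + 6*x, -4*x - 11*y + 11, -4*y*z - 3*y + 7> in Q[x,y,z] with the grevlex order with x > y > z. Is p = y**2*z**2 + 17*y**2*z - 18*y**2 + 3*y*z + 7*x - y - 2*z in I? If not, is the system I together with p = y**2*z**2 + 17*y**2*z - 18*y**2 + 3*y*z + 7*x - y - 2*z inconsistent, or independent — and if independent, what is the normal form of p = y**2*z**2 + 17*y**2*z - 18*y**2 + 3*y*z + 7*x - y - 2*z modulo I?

First compute the reduced Gröbner basis of I by Buchberger's algorithm.
f_1 = 1/3*x*z + 6*x, LT = x*z.
f_2 = -4*x - 11*y + 11, LT = x.
f_3 = -4*y*z - 3*y + 7, LT = y*z.

S(f_1,f_2): lcm = x*z. S = -11/4*y*z + 18*x + 11/4*z.
  reduce S modulo (f_1, f_2, f_3):
  remainder -759/16*y + 11/4*z + 715/16 ≠ 0; add h_4 = -759/16*y + 11/4*z + 715/16 to the basis.

S(f_3,h_4): lcm = y*z. S = 4/69*z**2 + 3/4*y + 65/69*z - 7/4.
  reduce S modulo (f_1, f_2, f_3, h_4):
  remainder 4/69*z**2 + 68/69*z - 24/23 ≠ 0; add h_5 = 4/69*z**2 + 68/69*z - 24/23 to the basis.

The other S-polynomials (S(f_1,f_3), S(f_2,f_3), S(f_1,h_4), S(f_2,h_4), S(f_1,h_5), S(f_2,h_5), S(f_3,h_5), S(h_4,h_5)) all reduce to 0 modulo the current basis, so we have a Gröbner basis.
Inter-reduce: drop elements whose leading term is divisible by another's, tail-reduce, and make monic.
Reduced Gröbner basis: {z**2 + 17*z - 18, x + 11/69*z - 11/69, y - 4/69*z - 65/69}.
Label its elements g_1 = z**2 + 17*z - 18, g_2 = x + 11/69*z - 11/69, g_3 = y - 4/69*z - 65/69.

Reduce p = y**2*z**2 + 17*y**2*z - 18*y**2 + 3*y*z + 7*x - y - 2*z modulo G:
  leading term y**2*z**2: subtract (y**2)·g_1 from y**2*z**2 + 17*y**2*z - 18*y**2 + 3*y*z + 7*x - y - 2*z → 3*y*z + 7*x - y - 2*z
  leading term y*z: subtract (3*z)·g_3 from 3*y*z + 7*x - y - 2*z → 4/23*z**2 + 7*x - y + 19/23*z
  leading term z**2: subtract (4/23)·g_1 from 4/23*z**2 + 7*x - y + 19/23*z → 7*x - y - 49/23*z + 72/23
  leading term x: subtract (7)·g_2 from 7*x - y - 49/23*z + 72/23 → -y - 224/69*z + 293/69
  leading term y: subtract (-1)·g_3 from -y - 224/69*z + 293/69 → -76/23*z + 76/23
  leading term z: no divisor's leading term divides it; move -76/23*z to the remainder.
  leading term 1: no divisor's leading term divides it; move 76/23 to the remainder.
  normal form = -76/23*z + 76/23.
The normal form is nonzero, so p ∉ I. Since p minus its normal form lies in I, I + (p) = I + (r) where r = -76/23*z + 76/23; decide whether this ideal is the whole ring.
Run Buchberger on G together with r (pairs among the g_i already reduce to 0 since G is a Gröbner basis):
g_1 = z**2 + 17*z - 18, LT = z**2.
g_2 = x + 11/69*z - 11/69, LT = x.
g_3 = y - 4/69*z - 65/69, LT = y.
r = -76/23*z + 76/23, LT = z.

The S-polynomials (S(g_1,g_2), S(g_1,g_3), S(g_1,r), S(g_2,g_3), S(g_2,r), S(g_3,r)) all reduce to 0 modulo the current basis, so we have a Gröbner basis.
Inter-reduce: drop elements whose leading term is divisible by another's, tail-reduce, and make monic.
Reduced Gröbner basis: {x, y - 1, z - 1}.
The reduced Gröbner basis of I + (p) is {x, y - 1, z - 1} ≠ {1}, a proper ideal, so the enlarged system stays consistent: p is independent of I, with normal form -76/23*z + 76/23.

y**2*z**2 + 17*y**2*z - 18*y**2 + 3*y*z + 7*x - y - 2*z is independent of I; its normal form modulo I is -76/23*z + 76/23.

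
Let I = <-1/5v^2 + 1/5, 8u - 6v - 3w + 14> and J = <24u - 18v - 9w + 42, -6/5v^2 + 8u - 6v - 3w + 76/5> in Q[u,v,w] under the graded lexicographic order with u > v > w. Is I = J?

Two ideals are equal iff their reduced Gröbner bases coincide (the reduced basis is unique for a fixed ordering).
Buchberger on the first generating set:
f_1 = -1/5v^2 + 1/5, LT = v^2.
f_2 = 8u - 6v - 3w + 14, LT = u.

The S-polynomials (S(f_1,f_2)) all reduce to 0 modulo the current basis, so we have a Gröbner basis.
Inter-reduce: drop elements whose leading term is divisible by another's, tail-reduce, and make monic.
Reduced Gröbner basis: {v^2 - 1, u - 3/4v - 3/8w + 7/4}.

Buchberger on the second generating set:
h_1 = 24u - 18v - 9w + 42, LT = u.
h_2 = -6/5v^2 + 8u - 6v - 3w + 76/5, LT = v^2.

The S-polynomials (S(h_1,h_2)) all reduce to 0 modulo the current basis, so we have a Gröbner basis.
Inter-reduce: drop elements whose leading term is divisible by another's, tail-reduce, and make monic.
Reduced Gröbner basis: {v^2 - 1, u - 3/4v - 3/8w + 7/4}.

The two bases agree; hence the ideals are identical.
The same test decides containment: I ⊆ J iff every generator of I reduces to 0 modulo a Gröbner basis of J.

Yes, the ideals are equal.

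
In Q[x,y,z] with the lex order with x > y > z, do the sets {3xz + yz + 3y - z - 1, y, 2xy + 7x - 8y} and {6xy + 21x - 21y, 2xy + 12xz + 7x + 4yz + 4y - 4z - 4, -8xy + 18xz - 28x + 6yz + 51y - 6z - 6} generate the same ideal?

Yes, the ideals are equal.

Two ideals are equal iff their reduced Gröbner bases coincide (the reduced basis is unique for a fixed ordering).
Buchberger on the first generating set:
f_1 = 3xz + yz + 3y - z - 1, LT = xz.
f_2 = y, LT = y.
f_3 = 2xy + 7x - 8y, LT = xy.

S(f_1,f_3): lcm = xyz. S = -7/2xz + 1/3y^2z + y^2 + 11/3yz - 1/3y.
  reduce S modulo (f_1, f_2, f_3):
  remainder -7/6z - 7/6 ≠ 0; add g_4 = -7/6z - 7/6 to the basis.

S(f_2,f_3): lcm = xy. S = -7/2x + 4y.
  reduce S modulo (f_1, f_2, f_3, g_4):
  remainder -7/2x ≠ 0; add g_5 = -7/2x to the basis.

The other S-polynomials (S(f_1,f_2), S(f_1,g_4), S(f_2,g_4), S(f_3,g_4), S(f_1,g_5), S(f_2,g_5), S(f_3,g_5), S(g_4,g_5)) all reduce to 0 modulo the current basis, so we have a Gröbner basis.
Inter-reduce: drop elements whose leading term is divisible by another's, tail-reduce, and make monic.
Reduced Gröbner basis: {x, y, z + 1}.

Buchberger on the second generating set:
h_1 = 6xy + 21x - 21y, LT = xy.
h_2 = 2xy + 12xz + 7x + 4yz + 4y - 4z - 4, LT = xy.
h_3 = -8xy + 18xz - 28x + 6yz + 51y - 6z - 6, LT = xy.

S(h_1,h_2): lcm = xy. S = -6xz - 2yz - 11/2y + 2z + 2.
  reduce S modulo (h_1, h_2, h_3):
  remainder -6xz - 2yz - 11/2y + 2z + 2 ≠ 0; add k_4 = -6xz - 2yz - 11/2y + 2z + 2 to the basis.

S(h_1,h_3): lcm = xy. S = 9/4xz + 3/4yz + 23/8y - 3/4z - 3/4.
  reduce S modulo (h_1, h_2, h_3, k_4):
  remainder 13/16y ≠ 0; add k_5 = 13/16y to the basis.

S(h_1,k_4): lcm = xyz. S = 7/2xz - 1/3y^2z - 11/12y^2 - 19/6yz + 1/3y.
  reduce S modulo (h_1, h_2, h_3, k_4, k_5):
  remainder 7/6z + 7/6 ≠ 0; add k_6 = 7/6z + 7/6 to the basis.

S(h_1,k_5): lcm = xy. S = 7/2x - 7/2y.
  reduce S modulo (h_1, h_2, h_3, k_4, k_5, k_6):
  remainder 7/2x ≠ 0; add k_7 = 7/2x to the basis.

The other S-polynomials (S(h_2,h_3), S(h_2,k_4), S(h_3,k_4), S(h_2,k_5), S(h_3,k_5), S(k_4,k_5), S(h_1,k_6), S(h_2,k_6), S(h_3,k_6), S(k_4,k_6), S(k_5,k_6), S(h_1,k_7), S(h_2,k_7), S(h_3,k_7), S(k_4,k_7), S(k_5,k_7), S(k_6,k_7)) all reduce to 0 modulo the current basis, so we have a Gröbner basis.
Inter-reduce: drop elements whose leading term is divisible by another's, tail-reduce, and make monic.
Reduced Gröbner basis: {x, y, z + 1}.

The two bases agree; hence the ideals are identical.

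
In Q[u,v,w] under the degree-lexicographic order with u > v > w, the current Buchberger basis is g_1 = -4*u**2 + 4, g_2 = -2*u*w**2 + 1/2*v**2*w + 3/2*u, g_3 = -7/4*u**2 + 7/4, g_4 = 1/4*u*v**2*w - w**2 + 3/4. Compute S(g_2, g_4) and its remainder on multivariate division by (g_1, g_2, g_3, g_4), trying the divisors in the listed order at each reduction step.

lcm(LM(g_2), LM(g_4)) = u*v**2*w**2.
S = (lcm/LT(g_2))·g_2 − (lcm/LT(g_4))·g_4 = -1/4*v**4*w - 3/4*u*v**2 + 4*w**3 - 3*w.
Reduce S modulo (g_1, g_2, g_3, g_4) in that order:
  leading term v**4*w: no divisor's leading term divides it; move -1/4*v**4*w to the remainder.
  leading term u*v**2: no divisor's leading term divides it; move -3/4*u*v**2 to the remainder.
  leading term w**3: no divisor's leading term divides it; move 4*w**3 to the remainder.
  leading term w: no divisor's leading term divides it; move -3*w to the remainder.
The remainder -1/4*v**4*w - 3/4*u*v**2 + 4*w**3 - 3*w is nonzero, so it would be added as the next basis element.
This is the inner loop of Buchberger's algorithm — each nonzero remainder becomes a new basis element.

S(g_2, g_4) = -1/4*v**4*w - 3/4*u*v**2 + 4*w**3 - 3*w; remainder on division = -1/4*v**4*w - 3/4*u*v**2 + 4*w**3 - 3*w.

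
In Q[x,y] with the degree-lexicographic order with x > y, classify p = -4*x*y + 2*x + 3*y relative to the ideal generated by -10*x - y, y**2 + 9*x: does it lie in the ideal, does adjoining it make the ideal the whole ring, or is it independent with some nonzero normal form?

First compute the reduced Gröbner basis of I by Buchberger's algorithm.
f_1 = -10*x - y, LT = x.
f_2 = y**2 + 9*x, LT = y**2.

The S-polynomials (S(f_1,f_2)) all reduce to 0 modulo the current basis, so we have a Gröbner basis.
Inter-reduce: drop elements whose leading term is divisible by another's, tail-reduce, and make monic.
Reduced Gröbner basis: {y**2 - 9/10*y, x + 1/10*y}.
Label its elements g_1 = y**2 - 9/10*y, g_2 = x + 1/10*y.

Reduce p = -4*x*y + 2*x + 3*y modulo G:
  leading term x*y: subtract (-4*y)·g_2 from -4*x*y + 2*x + 3*y → 2/5*y**2 + 2*x + 3*y
  leading term y**2: subtract (2/5)·g_1 from 2/5*y**2 + 2*x + 3*y → 2*x + 84/25*y
  leading term x: subtract (2)·g_2 from 2*x + 84/25*y → 79/25*y
  leading term y: no divisor's leading term divides it; move 79/25*y to the remainder.
  normal form = 79/25*y.
The normal form is nonzero, so p ∉ I. Since p minus its normal form lies in I, I + (p) = I + (r) where r = 79/25*y; decide whether this ideal is the whole ring.
Run Buchberger on G together with r (pairs among the g_i already reduce to 0 since G is a Gröbner basis):
g_1 = y**2 - 9/10*y, LT = y**2.
g_2 = x + 1/10*y, LT = x.
r = 79/25*y, LT = y.

The S-polynomials (S(g_1,g_2), S(g_1,r), S(g_2,r)) all reduce to 0 modulo the current basis, so we have a Gröbner basis.
Inter-reduce: drop elements whose leading term is divisible by another's, tail-reduce, and make monic.
Reduced Gröbner basis: {x, y}.
The reduced Gröbner basis of I + (p) is {x, y} ≠ {1}, a proper ideal, so the enlarged system stays consistent: p is independent of I, with normal form 79/25*y.

-4*x*y + 2*x + 3*y is independent of I; its normal form modulo I is 79/25*y.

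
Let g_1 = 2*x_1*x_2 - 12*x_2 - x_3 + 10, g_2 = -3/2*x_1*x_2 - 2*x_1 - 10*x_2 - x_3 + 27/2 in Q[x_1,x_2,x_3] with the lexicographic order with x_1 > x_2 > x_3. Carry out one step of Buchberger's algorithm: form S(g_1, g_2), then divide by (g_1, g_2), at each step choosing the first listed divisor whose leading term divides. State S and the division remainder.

S(g_1, g_2) = -4/3*x_1 - 38/3*x_2 - 7/6*x_3 + 14; remainder on division = -4/3*x_1 - 38/3*x_2 - 7/6*x_3 + 14.

lcm(LM(g_1), LM(g_2)) = x_1*x_2.
S = (lcm/LT(g_1))·g_1 − (lcm/LT(g_2))·g_2 = -4/3*x_1 - 38/3*x_2 - 7/6*x_3 + 14.
Reduce S modulo (g_1, g_2) in that order:
  leading term x_1: no divisor's leading term divides it; move -4/3*x_1 to the remainder.
  leading term x_2: no divisor's leading term divides it; move -38/3*x_2 to the remainder.
  leading term x_3: no divisor's leading term divides it; move -7/6*x_3 to the remainder.
  leading term 1: no divisor's leading term divides it; move 14 to the remainder.
The remainder -4/3*x_1 - 38/3*x_2 - 7/6*x_3 + 14 is nonzero, so it would be added as the next basis element.
This is the inner loop of Buchberger's algorithm — each nonzero remainder becomes a new basis element.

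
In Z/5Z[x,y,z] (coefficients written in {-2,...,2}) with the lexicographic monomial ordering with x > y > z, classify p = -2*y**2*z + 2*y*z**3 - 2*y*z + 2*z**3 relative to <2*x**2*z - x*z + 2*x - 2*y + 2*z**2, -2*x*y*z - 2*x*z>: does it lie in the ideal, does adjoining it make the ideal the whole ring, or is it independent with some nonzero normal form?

First compute the reduced Gröbner basis of I by Buchberger's algorithm.
f_1 = 2*x**2*z - x*z + 2*x - 2*y + 2*z**2, LT = x**2*z.
f_2 = -2*x*y*z - 2*x*z, LT = x*y*z.

S(f_1,f_2): lcm = x**2*y*z. S = -x**2*z + 2*x*y*z + x*y - y**2 + y*z**2.
  leading term x**2*z: subtract (2)·f_1 from -x**2*z + 2*x*y*z + x*y - y**2 + y*z**2 → 2*x*y*z + x*y + 2*x*z + x - y**2 + y*z**2 - y + z**2
  leading term x*y*z: subtract (-1)·f_2 from 2*x*y*z + x*y + 2*x*z + x - y**2 + y*z**2 - y + z**2 → x*y + x - y**2 + y*z**2 - y + z**2
  leading term x*y: no divisor's leading term divides it; move x*y to the remainder.
  leading term x: no divisor's leading term divides it; move x to the remainder.
  leading term y**2: no divisor's leading term divides it; move -y**2 to the remainder.
  leading term y*z**2: no divisor's leading term divides it; move y*z**2 to the remainder.
  leading term y: no divisor's leading term divides it; move -y to the remainder.
  leading term z**2: no divisor's leading term divides it; move z**2 to the remainder.
  remainder x*y + x - y**2 + y*z**2 - y + z**2 ≠ 0; add h_3 = x*y + x - y**2 + y*z**2 - y + z**2 to the basis.

S(f_2,h_3): lcm = x*y*z. S = y**2*z - y*z**3 + y*z - z**3.
  leading term y**2*z: no divisor's leading term divides it; move y**2*z to the remainder.
  leading term y*z**3: no divisor's leading term divides it; move -y*z**3 to the remainder.
  leading term y*z: no divisor's leading term divides it; move y*z to the remainder.
  leading term z**3: no divisor's leading term divides it; move -z**3 to the remainder.
  remainder y**2*z - y*z**3 + y*z - z**3 ≠ 0; add h_4 = y**2*z - y*z**3 + y*z - z**3 to the basis.

The other S-polynomials (S(f_1,h_3), S(f_1,h_4), S(f_2,h_4), S(h_3,h_4)) all reduce to 0 modulo the current basis, so we have a Gröbner basis.
Inter-reduce: drop elements whose leading term is divisible by another's, tail-reduce, and make monic.
Reduced Gröbner basis: {x**2*z + 2*x*z + x - y + z**2, x*y + x - y**2 + y*z**2 - y + z**2, y**2*z - y*z**3 + y*z - z**3}.
Label its elements g_1 = x**2*z + 2*x*z + x - y + z**2, g_2 = x*y + x - y**2 + y*z**2 - y + z**2, g_3 = y**2*z - y*z**3 + y*z - z**3.

Reduce p = -2*y**2*z + 2*y*z**3 - 2*y*z + 2*z**3 modulo G:
  leading term y**2*z: subtract (-2)·g_3 from -2*y**2*z + 2*y*z**3 - 2*y*z + 2*z**3 → 0
  normal form = 0.
Since the normal form is 0, p ∈ I.

-2*y**2*z + 2*y*z**3 - 2*y*z + 2*z**3 lies in I (it reduces to 0).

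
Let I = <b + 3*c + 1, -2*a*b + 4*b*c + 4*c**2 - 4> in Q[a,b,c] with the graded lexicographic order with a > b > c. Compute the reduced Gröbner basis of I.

f_1 = b + 3*c + 1, LT = b.
f_2 = -2*a*b + 4*b*c + 4*c**2 - 4, LT = a*b.

S(f_1,f_2): lcm = a*b. S = 3*a*c + 2*b*c + 2*c**2 + a - 2.
  leading term a*c: no divisor's leading term divides it; move 3*a*c to the remainder.
  leading term b*c: subtract (2*c)·f_1 from 2*b*c + 2*c**2 + a - 2 → -4*c**2 + a - 2*c - 2
  leading term c**2: no divisor's leading term divides it; move -4*c**2 to the remainder.
  leading term a: no divisor's leading term divides it; move a to the remainder.
  leading term c: no divisor's leading term divides it; move -2*c to the remainder.
  leading term 1: no divisor's leading term divides it; move -2 to the remainder.
  remainder 3*a*c - 4*c**2 + a - 2*c - 2 ≠ 0; add g_3 = 3*a*c - 4*c**2 + a - 2*c - 2 to the basis.

S(f_1,g_3): leading monomials are coprime, so the S-polynomial reduces to 0 (Buchberger's first criterion).
S(f_2,g_3): lcm = a*b*c. S = -2/3*b*c**2 - 2*c**3 - 1/3*a*b + 2/3*b*c + 2/3*b + 2*c.
  leading term b*c**2: subtract (-2/3*c**2)·f_1 from -2/3*b*c**2 - 2*c**3 - 1/3*a*b + 2/3*b*c + 2/3*b + 2*c → -1/3*a*b + 2/3*b*c + 2/3*c**2 + 2/3*b + 2*c
  leading term a*b: subtract (-1/3*a)·f_1 from -1/3*a*b + 2/3*b*c + 2/3*c**2 + 2/3*b + 2*c → a*c + 2/3*b*c + 2/3*c**2 + 1/3*a + 2/3*b + 2*c
  leading term a*c: subtract (1/3)·g_3 from a*c + 2/3*b*c + 2/3*c**2 + 1/3*a + 2/3*b + 2*c → 2/3*b*c + 2*c**2 + 2/3*b + 8/3*c + 2/3
  leading term b*c: subtract (2/3*c)·f_1 from 2/3*b*c + 2*c**2 + 2/3*b + 8/3*c + 2/3 → 2/3*b + 2*c + 2/3
  leading term b: subtract (2/3)·f_1 from 2/3*b + 2*c + 2/3 → 0
  remainder 0.

Every S-polynomial of the final basis reduces to 0, so we have a Gröbner basis.
Inter-reduce: drop elements whose leading term is divisible by another's, tail-reduce, and make monic.

G = {a*c - 4/3*c**2 + 1/3*a - 2/3*c - 2/3, b + 3*c + 1}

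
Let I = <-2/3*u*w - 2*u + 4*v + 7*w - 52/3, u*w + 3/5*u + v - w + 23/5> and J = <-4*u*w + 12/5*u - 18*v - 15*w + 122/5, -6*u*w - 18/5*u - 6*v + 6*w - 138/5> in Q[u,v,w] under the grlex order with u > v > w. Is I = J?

Yes, the ideals are equal.

Two ideals are equal iff their reduced Gröbner bases coincide (the reduced basis is unique for a fixed ordering).
Buchberger on the first generating set:
f_1 = -2/3*u*w - 2*u + 4*v + 7*w - 52/3, LT = u*w.
f_2 = u*w + 3/5*u + v - w + 23/5, LT = u*w.

S(f_1,f_2): lcm = u*w. S = 12/5*u - 7*v - 19/2*w + 107/5.
  reduce S modulo (f_1, f_2):
  remainder 12/5*u - 7*v - 19/2*w + 107/5 ≠ 0; add g_3 = 12/5*u - 7*v - 19/2*w + 107/5 to the basis.

S(f_1,g_3): lcm = u*w. S = 35/12*v*w + 95/24*w**2 + 3*u - 6*v - 233/12*w + 26.
  reduce S modulo (f_1, f_2, g_3):
  remainder 35/12*v*w + 95/24*w**2 + 11/4*v - 181/24*w - 3/4 ≠ 0; add g_4 = 35/12*v*w + 95/24*w**2 + 11/4*v - 181/24*w - 3/4 to the basis.

The other S-polynomials (S(f_2,g_3), S(f_1,g_4), S(f_2,g_4), S(g_3,g_4)) all reduce to 0 modulo the current basis, so we have a Gröbner basis.
Inter-reduce: drop elements whose leading term is divisible by another's, tail-reduce, and make monic.
Reduced Gröbner basis: {v*w + 19/14*w**2 + 33/35*v - 181/70*w - 9/35, u - 35/12*v - 95/24*w + 107/12}.

Buchberger on the second generating set:
h_1 = -4*u*w + 12/5*u - 18*v - 15*w + 122/5, LT = u*w.
h_2 = -6*u*w - 18/5*u - 6*v + 6*w - 138/5, LT = u*w.

S(h_1,h_2): lcm = u*w. S = -6/5*u + 7/2*v + 19/4*w - 107/10.
  reduce S modulo (h_1, h_2):
  remainder -6/5*u + 7/2*v + 19/4*w - 107/10 ≠ 0; add k_3 = -6/5*u + 7/2*v + 19/4*w - 107/10 to the basis.

S(h_1,k_3): lcm = u*w. S = 35/12*v*w + 95/24*w**2 - 3/5*u + 9/2*v - 31/6*w - 61/10.
  reduce S modulo (h_1, h_2, k_3):
  remainder 35/12*v*w + 95/24*w**2 + 11/4*v - 181/24*w - 3/4 ≠ 0; add k_4 = 35/12*v*w + 95/24*w**2 + 11/4*v - 181/24*w - 3/4 to the basis.

The other S-polynomials (S(h_2,k_3), S(h_1,k_4), S(h_2,k_4), S(k_3,k_4)) all reduce to 0 modulo the current basis, so we have a Gröbner basis.
Inter-reduce: drop elements whose leading term is divisible by another's, tail-reduce, and make monic.
Reduced Gröbner basis: {v*w + 19/14*w**2 + 33/35*v - 181/70*w - 9/35, u - 35/12*v - 95/24*w + 107/12}.

The two bases agree; hence the ideals are identical.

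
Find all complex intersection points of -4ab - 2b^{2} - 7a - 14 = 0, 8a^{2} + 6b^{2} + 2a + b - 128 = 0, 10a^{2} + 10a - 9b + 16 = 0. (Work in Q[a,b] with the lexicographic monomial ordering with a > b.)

Compute a lex Gröbner basis by Buchberger's algorithm.
f_1 = -4ab - 7a - 2b^{2} - 14, LT = ab.
f_2 = 8a^{2} + 2a + 6b^{2} + b - 128, LT = a^{2}.
f_3 = 10a^{2} + 10a - 9b + 16, LT = a^{2}.

S(f_1,f_2): lcm = a^{2}b. S = \tfrac{7}{4}a^{2} + \tfrac{1}{2}ab^{2} - \tfrac{1}{4}ab + \tfrac{7}{2}a - \tfrac{3}{4}b^{3} - \tfrac{1}{8}b^{2} + 16b.
  reduce S modulo (f_1, f_2, f_3):
  remainder \tfrac{161}{32}a - b^{3} - \tfrac{7}{8}b^{2} + \tfrac{449}{32}b + \tfrac{511}{16} ≠ 0; add h_4 = \tfrac{161}{32}a - b^{3} - \tfrac{7}{8}b^{2} + \tfrac{449}{32}b + \tfrac{511}{16} to the basis.

S(f_1,f_3): lcm = a^{2}b. S = \tfrac{7}{4}a^{2} + \tfrac{1}{2}ab^{2} - ab + \tfrac{7}{2}a + \tfrac{9}{10}b^{2} - \tfrac{8}{5}b.
  reduce S modulo (f_1, f_2, f_3, h_4):
  remainder \tfrac{93}{92}b^{3} + \tfrac{749}{460}b^{2} - \tfrac{39119}{1840}b - \tfrac{525}{92} ≠ 0; add h_5 = \tfrac{93}{92}b^{3} + \tfrac{749}{460}b^{2} - \tfrac{39119}{1840}b - \tfrac{525}{92} to the basis.

S(f_2,f_3): lcm = a^{2}. S = -\tfrac{3}{4}a + \tfrac{3}{4}b^{2} + \tfrac{41}{40}b - \tfrac{88}{5}.
  reduce S modulo (f_1, f_2, f_3, h_4, h_5):
  remainder \tfrac{533}{620}b^{2} - \tfrac{23}{1240}b - \tfrac{4241}{310} ≠ 0; add h_6 = \tfrac{533}{620}b^{2} - \tfrac{23}{1240}b - \tfrac{4241}{310} to the basis.

S(f_1,h_4): lcm = ab. S = \tfrac{7}{4}a + \tfrac{32}{161}b^{4} + \tfrac{4}{23}b^{3} - \tfrac{737}{322}b^{2} - \tfrac{146}{23}b + \tfrac{7}{2}.
  reduce S modulo (f_1, f_2, f_3, h_4, h_5, h_6):
  remainder -\tfrac{21659536}{3717675}b + \tfrac{86638144}{3717675} ≠ 0; add h_7 = -\tfrac{21659536}{3717675}b + \tfrac{86638144}{3717675} to the basis.

The other S-polynomials (S(f_2,h_4), S(f_3,h_4), S(f_1,h_5), S(f_2,h_5), S(f_3,h_5), S(h_4,h_5), S(f_1,h_6), S(f_2,h_6), S(f_3,h_6), S(h_4,h_6), S(h_5,h_6), S(f_1,h_7), S(f_2,h_7), S(f_3,h_7), S(h_4,h_7), S(h_5,h_7), S(h_6,h_7)) all reduce to 0 modulo the current basis, so we have a Gröbner basis.
Inter-reduce: drop elements whose leading term is divisible by another's, tail-reduce, and make monic.
Reduced Gröbner basis: {a + 2, b - 4}.

Elimination: the polynomial b - 4 lies in the elimination ideal for b, so b ∈ {4}. For each such b, the remaining basis elements (now univariate) give the rest of the solution.
  b = 4: the earlier basis element becomes a + 2 = 0, giving a = -2 — point (-2, 4).
A lex Gröbner basis triangularizes the system, enabling back-substitution.

{(-2, 4)}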